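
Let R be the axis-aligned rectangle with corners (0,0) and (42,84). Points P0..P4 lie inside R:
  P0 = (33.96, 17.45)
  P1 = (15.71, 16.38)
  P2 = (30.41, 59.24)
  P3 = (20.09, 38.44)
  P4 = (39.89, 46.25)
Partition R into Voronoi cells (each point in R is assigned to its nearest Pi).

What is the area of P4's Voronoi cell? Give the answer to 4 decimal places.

Area of P4's cell: 245.1484

1. box [0,42]×[0,84]: [(0, 0) (42, 0) (42, 84) (0, 84)]
2. ⊥bis P4·P0 via (36.925,31.85): [(0, 39.453) (42, 30.805) (42, 84) (0, 84)]  |A|=2052.5819
3. ⊥bis P4·P1 via (27.8,31.315): [(0, 53.8193) (23.8009, 34.5523) (42, 30.805) (42, 84) (0, 84)]  |A|=1881.6156
4. ⊥bis P4·P2 via (35.15,52.745): [(17.3628, 39.764) (23.8009, 34.5523) (42, 30.805) (42, 57.7441)]  |A|=367.2133
5. ⊥bis P4·P3 via (29.99,42.345): [(27.9581, 47.4964) (33.8826, 32.4764) (42, 30.805) (42, 57.7441)]  |A|=245.1484
6. canonical 4-gon: [(27.9581, 47.4964) (33.8826, 32.4764) (42, 30.805) (42, 57.7441)]
7. shoelace: 245.1484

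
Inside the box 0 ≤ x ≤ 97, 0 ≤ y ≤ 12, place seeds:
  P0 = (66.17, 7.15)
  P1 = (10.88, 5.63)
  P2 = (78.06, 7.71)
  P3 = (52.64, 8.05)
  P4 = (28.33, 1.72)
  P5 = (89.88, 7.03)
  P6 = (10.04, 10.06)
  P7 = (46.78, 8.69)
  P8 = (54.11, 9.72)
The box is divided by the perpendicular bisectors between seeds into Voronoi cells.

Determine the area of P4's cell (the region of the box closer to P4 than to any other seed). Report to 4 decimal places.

1. box [0,97]×[0,12]: [(0, 0) (97, 0) (97, 12) (0, 12)]
2. ⊥bis P4·P0 via (47.25,4.435): [(0, 0) (47.8864, 0) (46.1644, 12) (0, 12)]  |A|=564.3051
3. ⊥bis P4·P1 via (19.605,3.675): [(18.7815, 0) (47.8864, 0) (46.1644, 12) (21.4704, 12)]  |A|=322.7936
4. ⊥bis P4·P2 via (53.195,4.715): [(18.7815, 0) (47.8864, 0) (46.1644, 12) (21.4704, 12)]  |A|=322.7936
5. ⊥bis P4·P3 via (40.485,4.885): [(18.7815, 0) (41.757, 0) (38.6323, 12) (21.4704, 12)]  |A|=240.8245
6. ⊥bis P4·P5 via (59.105,4.375): [(18.7815, 0) (41.757, 0) (38.6323, 12) (21.4704, 12)]  |A|=240.8245
7. ⊥bis P4·P6 via (19.185,5.89): [(20.9866, 9.841) (18.7815, 0) (41.757, 0) (38.6323, 12) (21.9711, 12)]  |A|=240.284
8. ⊥bis P4·P7 via (37.555,5.205): [(20.9866, 9.841) (18.7815, 0) (39.5213, 0) (34.988, 12) (21.9711, 12)]  |A|=205.004
9. ⊥bis P4·P8 via (41.22,5.72): [(20.9866, 9.841) (18.7815, 0) (39.5213, 0) (34.988, 12) (21.9711, 12)]  |A|=205.004
10. canonical 5-gon: [(20.9866, 9.841) (18.7815, 0) (39.5213, 0) (34.988, 12) (21.9711, 12)]
11. shoelace: 205.004

Area of P4's cell: 205.0040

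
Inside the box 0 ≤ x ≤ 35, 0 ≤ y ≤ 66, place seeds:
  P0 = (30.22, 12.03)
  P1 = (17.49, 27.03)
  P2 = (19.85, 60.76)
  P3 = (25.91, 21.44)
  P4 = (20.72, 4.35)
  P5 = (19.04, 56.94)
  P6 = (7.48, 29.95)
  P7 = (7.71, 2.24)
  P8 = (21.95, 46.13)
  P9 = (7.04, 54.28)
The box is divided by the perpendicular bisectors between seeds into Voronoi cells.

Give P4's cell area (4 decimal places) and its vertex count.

1. box [0,35]×[0,66]: [(0, 0) (35, 0) (35, 66) (0, 66)]
2. ⊥bis P4·P0 via (25.47,8.19): [(0, 39.6959) (0, 0) (32.091, 0)]  |A|=636.9393
3. ⊥bis P4·P1 via (19.105,15.69): [(19.3757, 15.7285) (0, 12.9691) (0, 0) (32.091, 0)]  |A|=378.0151
4. ⊥bis P4·P2 via (20.285,32.555): [(19.3757, 15.7285) (0, 12.9691) (0, 0) (32.091, 0)]  |A|=378.0151
5. ⊥bis P4·P3 via (23.315,12.895): [(21.1299, 13.5586) (15.7056, 15.2059) (0, 12.9691) (0, 0) (32.091, 0)]  |A|=373.5747
6. ⊥bis P4·P5 via (19.88,30.645): [(21.1299, 13.5586) (15.7056, 15.2059) (0, 12.9691) (0, 0) (32.091, 0)]  |A|=373.5747
7. ⊥bis P4·P6 via (14.1,17.15): [(21.1299, 13.5586) (15.7056, 15.2059) (8.3023, 14.1515) (0, 9.8577) (0, 0) (32.091, 0)]  |A|=360.6584
8. ⊥bis P4·P7 via (14.215,3.295): [(21.1299, 13.5586) (15.7056, 15.2059) (12.3605, 14.7295) (14.7494, 0) (32.091, 0)]  |A|=184.7966
9. ⊥bis P4·P8 via (21.335,25.24): [(21.1299, 13.5586) (15.7056, 15.2059) (12.3605, 14.7295) (14.7494, 0) (32.091, 0)]  |A|=184.7966
10. ⊥bis P4·P9 via (13.88,29.315): [(21.1299, 13.5586) (15.7056, 15.2059) (12.3605, 14.7295) (14.7494, 0) (32.091, 0)]  |A|=184.7966
11. canonical 5-gon: [(21.1299, 13.5586) (15.7056, 15.2059) (12.3605, 14.7295) (14.7494, 0) (32.091, 0)]
12. shoelace: 184.7966

Area of P4's cell: 184.7966 (5 vertices)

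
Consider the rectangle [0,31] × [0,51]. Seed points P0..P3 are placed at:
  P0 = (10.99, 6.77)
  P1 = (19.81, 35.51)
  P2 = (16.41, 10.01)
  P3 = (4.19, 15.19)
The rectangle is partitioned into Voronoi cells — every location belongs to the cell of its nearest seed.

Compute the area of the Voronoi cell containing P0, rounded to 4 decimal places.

Area of P0's cell: 151.8655

1. box [0,31]×[0,51]: [(0, 0) (31, 0) (31, 51) (0, 51)]
2. ⊥bis P0·P1 via (15.4,21.14): [(0, 25.8661) (0, 0) (31, 0) (31, 16.3525)]  |A|=654.3886
3. ⊥bis P0·P2 via (13.7,8.39): [(3.9839, 24.6435) (0, 25.8661) (0, 0) (18.7154, 0)]  |A|=282.1305
4. ⊥bis P0·P3 via (7.59,10.98): [(10.6665, 13.4646) (0, 4.8503) (0, 0) (18.7154, 0)]  |A|=151.8655
5. canonical 4-gon: [(10.6665, 13.4646) (0, 4.8503) (0, 0) (18.7154, 0)]
6. shoelace: 151.8655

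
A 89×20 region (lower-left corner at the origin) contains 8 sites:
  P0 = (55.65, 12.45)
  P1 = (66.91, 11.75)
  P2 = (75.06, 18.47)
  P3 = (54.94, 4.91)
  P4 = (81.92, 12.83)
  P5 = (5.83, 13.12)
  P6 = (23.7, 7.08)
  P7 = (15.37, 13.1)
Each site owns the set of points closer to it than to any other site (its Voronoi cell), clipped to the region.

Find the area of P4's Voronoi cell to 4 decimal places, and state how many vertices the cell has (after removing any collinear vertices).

1. box [0,89]×[0,20]: [(0, 0) (89, 0) (89, 20) (0, 20)]
2. ⊥bis P4·P0 via (68.785,12.64): [(68.9678, 0) (89, 0) (89, 20) (68.6785, 20)]  |A|=403.5362
3. ⊥bis P4·P1 via (74.415,12.29): [(75.2993, 0) (89, 0) (89, 20) (73.8602, 20)]  |A|=288.4046
4. ⊥bis P4·P2 via (78.49,15.65): [(74.5206, 10.822) (75.2993, 0) (89, 0) (89, 20) (82.0664, 20)]  |A|=250.7467
5. ⊥bis P4·P3 via (68.43,8.87): [(74.5206, 10.822) (75.2993, 0) (89, 0) (89, 20) (82.0664, 20)]  |A|=250.7467
6. ⊥bis P4·P5 via (43.875,12.975): [(74.5206, 10.822) (75.2993, 0) (89, 0) (89, 20) (82.0664, 20)]  |A|=250.7467
7. ⊥bis P4·P6 via (52.81,9.955): [(74.5206, 10.822) (75.2993, 0) (89, 0) (89, 20) (82.0664, 20)]  |A|=250.7467
8. ⊥bis P4·P7 via (48.645,12.965): [(74.5206, 10.822) (75.2993, 0) (89, 0) (89, 20) (82.0664, 20)]  |A|=250.7467
9. canonical 5-gon: [(74.5206, 10.822) (75.2993, 0) (89, 0) (89, 20) (82.0664, 20)]
10. shoelace: 250.7467

Area of P4's cell: 250.7467 (5 vertices)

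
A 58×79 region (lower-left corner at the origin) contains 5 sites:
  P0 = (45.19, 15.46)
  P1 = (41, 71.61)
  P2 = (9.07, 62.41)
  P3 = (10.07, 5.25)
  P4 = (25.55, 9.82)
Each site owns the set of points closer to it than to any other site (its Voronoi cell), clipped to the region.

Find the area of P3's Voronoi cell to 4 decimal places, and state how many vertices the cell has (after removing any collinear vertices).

1. box [0,58]×[0,79]: [(0, 0) (58, 0) (58, 79) (0, 79)]
2. ⊥bis P3·P0 via (27.63,10.355): [(0, 0) (30.6404, 0) (7.6737, 79) (0, 79)]  |A|=1513.4059
3. ⊥bis P3·P1 via (25.535,38.43): [(0, 50.3317) (0, 0) (30.6404, 0) (18.5172, 41.701)]  |A|=1104.8673
4. ⊥bis P3·P2 via (9.57,33.83): [(0, 33.6626) (0, 0) (30.6404, 0) (20.7486, 34.0256)]  |A|=870.503
5. ⊥bis P3·P4 via (17.81,7.535): [(10.0447, 33.8383) (0, 33.6626) (0, 0) (20.0345, 0)]  |A|=508.0325
6. canonical 4-gon: [(10.0447, 33.8383) (0, 33.6626) (0, 0) (20.0345, 0)]
7. shoelace: 508.0325

Area of P3's cell: 508.0325 (4 vertices)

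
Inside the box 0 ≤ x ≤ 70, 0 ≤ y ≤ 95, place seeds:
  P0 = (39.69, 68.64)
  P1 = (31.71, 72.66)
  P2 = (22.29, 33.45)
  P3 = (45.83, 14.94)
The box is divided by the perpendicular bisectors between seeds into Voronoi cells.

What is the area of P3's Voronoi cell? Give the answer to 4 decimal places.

1. box [0,70]×[0,95]: [(0, 0) (70, 0) (70, 95) (0, 95)]
2. ⊥bis P3·P0 via (42.76,41.79): [(0, 36.9009) (0, 0) (70, 0) (70, 44.9046)]  |A|=2863.1911
3. ⊥bis P3·P1 via (38.77,43.8): [(19.8414, 39.1695) (0, 34.3157) (0, 0) (70, 0) (70, 44.9046)]  |A|=2837.5447
4. ⊥bis P3·P2 via (34.06,24.195): [(48.4026, 42.4352) (15.035, 0) (70, 0) (70, 44.9046)]  |A|=1651.136
5. canonical 4-gon: [(48.4026, 42.4352) (15.035, 0) (70, 0) (70, 44.9046)]
6. shoelace: 1651.136

Area of P3's cell: 1651.1360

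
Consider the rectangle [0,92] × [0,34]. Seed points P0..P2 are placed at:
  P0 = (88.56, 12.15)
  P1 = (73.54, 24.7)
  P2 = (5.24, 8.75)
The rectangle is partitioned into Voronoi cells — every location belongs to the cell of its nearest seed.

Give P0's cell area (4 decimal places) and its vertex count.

1. box [0,92]×[0,34]: [(0, 0) (92, 0) (92, 34) (0, 34)]
2. ⊥bis P0·P1 via (81.05,18.425): [(65.6549, 0) (92, 0) (92, 31.5301)]  |A|=415.3311
3. ⊥bis P0·P2 via (46.9,10.45): [(65.6549, 0) (92, 0) (92, 31.5301)]  |A|=415.3311
4. canonical 3-gon: [(65.6549, 0) (92, 0) (92, 31.5301)]
5. shoelace: 415.3311

Area of P0's cell: 415.3311 (3 vertices)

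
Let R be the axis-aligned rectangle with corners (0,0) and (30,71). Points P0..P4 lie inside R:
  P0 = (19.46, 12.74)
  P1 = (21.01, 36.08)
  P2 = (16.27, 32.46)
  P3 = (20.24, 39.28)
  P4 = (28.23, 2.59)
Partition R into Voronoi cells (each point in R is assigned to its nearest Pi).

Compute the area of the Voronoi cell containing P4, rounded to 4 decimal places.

Area of P4's cell: 97.5433

1. box [0,30]×[0,71]: [(0, 0) (30, 0) (30, 71) (0, 71)]
2. ⊥bis P4·P0 via (23.845,7.665): [(14.9739, 0) (30, 0) (30, 12.9832)]  |A|=97.5433
3. ⊥bis P4·P1 via (24.62,19.335): [(14.9739, 0) (30, 0) (30, 12.9832)]  |A|=97.5433
4. ⊥bis P4·P2 via (22.25,17.525): [(14.9739, 0) (30, 0) (30, 12.9832)]  |A|=97.5433
5. ⊥bis P4·P3 via (24.235,20.935): [(14.9739, 0) (30, 0) (30, 12.9832)]  |A|=97.5433
6. canonical 3-gon: [(14.9739, 0) (30, 0) (30, 12.9832)]
7. shoelace: 97.5433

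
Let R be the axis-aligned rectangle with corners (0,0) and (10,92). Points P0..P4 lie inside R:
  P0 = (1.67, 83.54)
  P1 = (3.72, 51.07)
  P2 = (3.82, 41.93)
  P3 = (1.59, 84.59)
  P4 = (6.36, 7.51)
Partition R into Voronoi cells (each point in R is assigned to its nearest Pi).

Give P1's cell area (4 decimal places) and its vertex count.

Area of P1's cell: 209.3707 (4 vertices)

1. box [0,10]×[0,92]: [(0, 0) (10, 0) (10, 92) (0, 92)]
2. ⊥bis P1·P0 via (2.695,67.305): [(0, 67.1349) (0, 0) (10, 0) (10, 67.7662)]  |A|=674.5053
3. ⊥bis P1·P2 via (3.77,46.5): [(0, 67.1349) (0, 46.4588) (10, 46.5682) (10, 67.7662)]  |A|=209.3707
4. ⊥bis P1·P3 via (2.655,67.83): [(0, 67.1349) (0, 46.4588) (10, 46.5682) (10, 67.7662)]  |A|=209.3707
5. ⊥bis P1·P4 via (5.04,29.29): [(0, 67.1349) (0, 46.4588) (10, 46.5682) (10, 67.7662)]  |A|=209.3707
6. canonical 4-gon: [(0, 67.1349) (0, 46.4588) (10, 46.5682) (10, 67.7662)]
7. shoelace: 209.3707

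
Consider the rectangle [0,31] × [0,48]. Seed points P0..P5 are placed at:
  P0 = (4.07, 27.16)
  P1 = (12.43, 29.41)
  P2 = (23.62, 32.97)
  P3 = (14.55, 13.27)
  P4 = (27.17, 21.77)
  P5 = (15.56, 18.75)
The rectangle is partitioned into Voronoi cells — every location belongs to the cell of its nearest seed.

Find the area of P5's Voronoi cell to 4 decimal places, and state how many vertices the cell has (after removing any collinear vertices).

Area of P5's cell: 110.9407 (5 vertices)

1. box [0,31]×[0,48]: [(0, 0) (31, 0) (31, 48) (0, 48)]
2. ⊥bis P5·P0 via (9.815,22.955): [(0, 9.5454) (0, 0) (31, 0) (31, 48) (28.1465, 48)]  |A|=946.8203
3. ⊥bis P5·P1 via (13.995,24.08): [(9.7196, 22.8247) (0, 9.5454) (0, 0) (31, 0) (31, 29.073)]  |A|=709.5139
4. ⊥bis P5·P2 via (19.59,25.86): [(19.7494, 25.7696) (9.7196, 22.8247) (0, 9.5454) (0, 0) (31, 0) (31, 19.3927)]  |A|=655.0596
5. ⊥bis P5·P3 via (15.055,16.01): [(19.7494, 25.7696) (9.7196, 22.8247) (5.9588, 17.6865) (31, 13.0712) (31, 19.3927)]  |A|=188.8195
6. ⊥bis P5·P4 via (21.365,20.26): [(19.9634, 25.6484) (19.7494, 25.7696) (9.7196, 22.8247) (5.9588, 17.6865) (22.8439, 14.5744)]  |A|=110.9407
7. canonical 5-gon: [(19.9634, 25.6484) (19.7494, 25.7696) (9.7196, 22.8247) (5.9588, 17.6865) (22.8439, 14.5744)]
8. shoelace: 110.9407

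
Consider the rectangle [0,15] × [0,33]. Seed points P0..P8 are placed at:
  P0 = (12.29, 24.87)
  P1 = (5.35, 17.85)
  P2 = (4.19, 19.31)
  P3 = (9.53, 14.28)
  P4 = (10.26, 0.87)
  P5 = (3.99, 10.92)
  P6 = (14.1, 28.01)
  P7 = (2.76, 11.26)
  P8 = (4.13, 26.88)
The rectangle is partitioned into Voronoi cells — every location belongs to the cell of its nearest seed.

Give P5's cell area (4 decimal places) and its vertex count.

1. box [0,15]×[0,33]: [(0, 0) (15, 0) (15, 33) (0, 33)]
2. ⊥bis P5·P0 via (8.14,17.895): [(0, 22.7382) (0, 0) (15, 0) (15, 13.8134)]  |A|=274.1368
3. ⊥bis P5·P1 via (4.67,14.385): [(0, 15.3015) (0, 0) (15, 0) (15, 12.3578)]  |A|=207.4443
4. ⊥bis P5·P2 via (4.09,15.115): [(0.5161, 15.2002) (0, 15.2125) (0, 0) (15, 0) (15, 12.3578)]  |A|=207.4213
5. ⊥bis P5·P3 via (6.76,12.6): [(5.8135, 14.1606) (0.5161, 15.2002) (0, 15.2125) (0, 0) (14.4019, 0)]  |A|=146.4242
6. ⊥bis P5·P4 via (7.125,5.895): [(9.8104, 7.5704) (5.8135, 14.1606) (0.5161, 15.2002) (0, 15.2125) (0, 1.4499)]  |A|=84.7984
7. ⊥bis P5·P6 via (9.045,19.465): [(9.8104, 7.5704) (5.8135, 14.1606) (0.5161, 15.2002) (0, 15.2125) (0, 1.4499)]  |A|=84.7984
8. ⊥bis P5·P7 via (3.375,11.09): [(0.8583, 1.9853) (9.8104, 7.5704) (5.8135, 14.1606) (4.3056, 14.4565)]  |A|=50.5729
9. ⊥bis P5·P8 via (4.06,18.9): [(0.8583, 1.9853) (9.8104, 7.5704) (5.8135, 14.1606) (4.3056, 14.4565)]  |A|=50.5729
10. canonical 4-gon: [(0.8583, 1.9853) (9.8104, 7.5704) (5.8135, 14.1606) (4.3056, 14.4565)]
11. shoelace: 50.5729

Area of P5's cell: 50.5729 (4 vertices)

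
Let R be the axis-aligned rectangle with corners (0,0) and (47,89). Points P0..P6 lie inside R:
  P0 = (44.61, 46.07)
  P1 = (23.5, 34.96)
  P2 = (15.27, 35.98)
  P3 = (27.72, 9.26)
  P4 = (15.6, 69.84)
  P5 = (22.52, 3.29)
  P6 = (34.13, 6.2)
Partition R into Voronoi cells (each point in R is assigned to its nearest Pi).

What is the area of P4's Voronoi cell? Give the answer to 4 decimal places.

1. box [0,47]×[0,89]: [(0, 0) (47, 0) (47, 89) (0, 89)]
2. ⊥bis P4·P0 via (30.105,57.955): [(0, 21.2135) (47, 78.5744) (47, 89) (0, 89)]  |A|=1837.9841
3. ⊥bis P4·P1 via (19.55,52.4): [(0, 47.9721) (26.9214, 54.0695) (47, 78.5744) (47, 89) (0, 89)]  |A|=1477.7947
4. ⊥bis P4·P2 via (15.435,52.91): [(0, 53.0604) (21.5391, 52.8505) (26.9214, 54.0695) (47, 78.5744) (47, 89) (0, 89)]  |A|=1422.9958
5. ⊥bis P4·P3 via (21.66,39.55): [(0, 53.0604) (21.5391, 52.8505) (26.9214, 54.0695) (47, 78.5744) (47, 89) (0, 89)]  |A|=1422.9958
6. ⊥bis P4·P5 via (19.06,36.565): [(0, 53.0604) (21.5391, 52.8505) (26.9214, 54.0695) (47, 78.5744) (47, 89) (0, 89)]  |A|=1422.9958
7. ⊥bis P4·P6 via (24.865,38.02): [(0, 53.0604) (21.5391, 52.8505) (26.9214, 54.0695) (47, 78.5744) (47, 89) (0, 89)]  |A|=1422.9958
8. canonical 6-gon: [(0, 53.0604) (21.5391, 52.8505) (26.9214, 54.0695) (47, 78.5744) (47, 89) (0, 89)]
9. shoelace: 1422.9958

Area of P4's cell: 1422.9958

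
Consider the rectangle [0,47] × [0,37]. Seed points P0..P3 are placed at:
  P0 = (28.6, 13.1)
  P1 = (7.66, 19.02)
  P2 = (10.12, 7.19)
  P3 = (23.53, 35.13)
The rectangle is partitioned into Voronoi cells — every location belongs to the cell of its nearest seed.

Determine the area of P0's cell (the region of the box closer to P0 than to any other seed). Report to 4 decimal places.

Area of P0's cell: 702.5412

1. box [0,47]×[0,37]: [(0, 0) (47, 0) (47, 37) (0, 37)]
2. ⊥bis P0·P1 via (18.13,16.06): [(13.5896, 0) (47, 0) (47, 37) (24.05, 37)]  |A|=1042.6667
3. ⊥bis P0·P2 via (19.36,10.145): [(17.8195, 14.9619) (22.6044, 0) (47, 0) (47, 37) (24.05, 37)]  |A|=975.2277
4. ⊥bis P0·P3 via (26.065,24.115): [(20.0135, 22.7223) (17.8195, 14.9619) (22.6044, 0) (47, 0) (47, 28.933)]  |A|=702.5412
5. canonical 5-gon: [(20.0135, 22.7223) (17.8195, 14.9619) (22.6044, 0) (47, 0) (47, 28.933)]
6. shoelace: 702.5412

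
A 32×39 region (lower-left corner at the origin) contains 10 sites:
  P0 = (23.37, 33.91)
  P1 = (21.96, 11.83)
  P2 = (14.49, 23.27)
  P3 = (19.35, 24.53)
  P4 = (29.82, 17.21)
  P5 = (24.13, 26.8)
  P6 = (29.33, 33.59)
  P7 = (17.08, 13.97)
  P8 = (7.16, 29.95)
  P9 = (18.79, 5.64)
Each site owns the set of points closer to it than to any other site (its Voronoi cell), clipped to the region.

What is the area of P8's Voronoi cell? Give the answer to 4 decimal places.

Area of P8's cell: 236.4720

1. box [0,32]×[0,39]: [(0, 0) (32, 0) (32, 39) (0, 39)]
2. ⊥bis P8·P0 via (15.265,31.93): [(0, 0) (23.0653, 0) (13.5378, 39) (0, 39)]  |A|=713.7612
3. ⊥bis P8·P1 via (14.56,20.89): [(0, 8.9977) (17.3961, 23.2065) (13.5378, 39) (0, 39)]  |A|=367.8665
4. ⊥bis P8·P2 via (10.825,26.61): [(0, 14.7317) (15.3513, 31.5767) (13.5378, 39) (0, 39)]  |A|=236.5227
5. ⊥bis P8·P3 via (13.255,27.24): [(0, 14.7317) (15.0231, 31.2166) (15.2917, 31.8207) (13.5378, 39) (0, 39)]  |A|=236.472
6. ⊥bis P8·P4 via (18.49,23.58): [(0, 14.7317) (15.0231, 31.2166) (15.2917, 31.8207) (13.5378, 39) (0, 39)]  |A|=236.472
7. ⊥bis P8·P5 via (15.645,28.375): [(0, 14.7317) (15.0231, 31.2166) (15.2917, 31.8207) (13.5378, 39) (0, 39)]  |A|=236.472
8. ⊥bis P8·P6 via (18.245,31.77): [(0, 14.7317) (15.0231, 31.2166) (15.2917, 31.8207) (13.5378, 39) (0, 39)]  |A|=236.472
9. ⊥bis P8·P7 via (12.12,21.96): [(0, 14.7317) (15.0231, 31.2166) (15.2917, 31.8207) (13.5378, 39) (0, 39)]  |A|=236.472
10. ⊥bis P8·P9 via (12.975,17.795): [(0, 14.7317) (15.0231, 31.2166) (15.2917, 31.8207) (13.5378, 39) (0, 39)]  |A|=236.472
11. canonical 5-gon: [(0, 14.7317) (15.0231, 31.2166) (15.2917, 31.8207) (13.5378, 39) (0, 39)]
12. shoelace: 236.472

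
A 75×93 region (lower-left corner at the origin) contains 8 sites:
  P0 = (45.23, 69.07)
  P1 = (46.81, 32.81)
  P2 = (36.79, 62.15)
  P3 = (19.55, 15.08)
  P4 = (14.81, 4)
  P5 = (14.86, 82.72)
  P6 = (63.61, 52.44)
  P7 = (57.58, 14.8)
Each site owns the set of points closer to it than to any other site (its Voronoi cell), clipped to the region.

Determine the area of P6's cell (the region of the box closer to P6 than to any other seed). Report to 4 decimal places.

1. box [0,75]×[0,93]: [(0, 0) (75, 0) (75, 93) (0, 93)]
2. ⊥bis P6·P0 via (54.42,60.755): [(0, 0.6083) (0, 0) (75, 0) (75, 83.5007)]  |A|=3154.0862
3. ⊥bis P6·P1 via (55.21,42.625): [(45.5198, 50.9182) (75, 25.6881) (75, 83.5007)]  |A|=852.1639
4. ⊥bis P6·P2 via (50.2,57.295): [(49.4733, 55.2877) (47.3303, 49.3687) (75, 25.6881) (75, 83.5007)]  |A|=845.1452
5. ⊥bis P6·P3 via (41.58,33.76): [(49.4733, 55.2877) (47.3303, 49.3687) (75, 25.6881) (75, 83.5007)]  |A|=845.1452
6. ⊥bis P6·P4 via (39.21,28.22): [(49.4733, 55.2877) (47.3303, 49.3687) (75, 25.6881) (75, 83.5007)]  |A|=845.1452
7. ⊥bis P6·P5 via (39.235,67.58): [(49.4733, 55.2877) (47.3303, 49.3687) (75, 25.6881) (75, 83.5007)]  |A|=845.1452
8. ⊥bis P6·P7 via (60.595,33.62): [(49.4733, 55.2877) (47.3303, 49.3687) (66.9149, 32.6075) (75, 31.3123) (75, 83.5007)]  |A|=822.4091
9. canonical 5-gon: [(49.4733, 55.2877) (47.3303, 49.3687) (66.9149, 32.6075) (75, 31.3123) (75, 83.5007)]
10. shoelace: 822.4091

Area of P6's cell: 822.4091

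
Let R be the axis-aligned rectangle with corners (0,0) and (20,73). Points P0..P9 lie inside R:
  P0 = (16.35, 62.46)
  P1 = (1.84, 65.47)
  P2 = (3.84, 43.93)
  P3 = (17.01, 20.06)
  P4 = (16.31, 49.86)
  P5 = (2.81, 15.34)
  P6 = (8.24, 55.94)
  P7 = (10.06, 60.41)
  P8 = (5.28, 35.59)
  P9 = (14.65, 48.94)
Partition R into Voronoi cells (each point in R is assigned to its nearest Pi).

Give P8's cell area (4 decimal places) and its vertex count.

Area of P8's cell: 220.6473 (6 vertices)

1. box [0,20]×[0,73]: [(0, 0) (20, 0) (20, 73) (0, 73)]
2. ⊥bis P8·P0 via (10.815,49.025): [(0, 53.4806) (0, 0) (20, 0) (20, 45.2409)]  |A|=987.2153
3. ⊥bis P8·P1 via (3.56,50.53): [(6.3752, 50.8541) (0, 50.1201) (0, 0) (20, 0) (20, 45.2409)]  |A|=976.5035
4. ⊥bis P8·P2 via (4.56,39.76): [(0, 38.9727) (0, 0) (20, 0) (20, 42.4259)]  |A|=813.9856
5. ⊥bis P8·P3 via (11.145,27.825): [(0, 38.9727) (0, 19.407) (20, 34.5133) (20, 42.4259)]  |A|=274.7823
6. ⊥bis P8·P4 via (10.795,42.725): [(12.7921, 41.1814) (0, 38.9727) (0, 19.407) (20, 34.5133) (20, 35.61)]  |A|=250.218
7. ⊥bis P8·P5 via (4.045,25.465): [(12.7921, 41.1814) (0, 38.9727) (0, 25.9584) (7.4677, 25.0475) (20, 34.5133) (20, 35.61)]  |A|=225.7561
8. ⊥bis P8·P6 via (6.76,45.765): [(12.7921, 41.1814) (0, 38.9727) (0, 25.9584) (7.4677, 25.0475) (20, 34.5133) (20, 35.61)]  |A|=225.7561
9. ⊥bis P8·P7 via (7.67,48): [(12.7921, 41.1814) (0, 38.9727) (0, 25.9584) (7.4677, 25.0475) (20, 34.5133) (20, 35.61)]  |A|=225.7561
10. ⊥bis P8·P9 via (9.965,42.265): [(11.7623, 41.0036) (0, 38.9727) (0, 25.9584) (7.4677, 25.0475) (20, 34.5133) (20, 35.2217)]  |A|=220.6473
11. canonical 6-gon: [(11.7623, 41.0036) (0, 38.9727) (0, 25.9584) (7.4677, 25.0475) (20, 34.5133) (20, 35.2217)]
12. shoelace: 220.6473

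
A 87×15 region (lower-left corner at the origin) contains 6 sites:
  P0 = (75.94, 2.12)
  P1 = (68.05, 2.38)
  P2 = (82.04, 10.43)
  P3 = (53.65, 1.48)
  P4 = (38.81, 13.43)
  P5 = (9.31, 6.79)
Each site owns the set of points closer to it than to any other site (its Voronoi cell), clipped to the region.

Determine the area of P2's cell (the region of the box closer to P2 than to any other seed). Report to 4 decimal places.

Area of P2's cell: 139.5875

1. box [0,87]×[0,15]: [(0, 0) (87, 0) (87, 15) (0, 15)]
2. ⊥bis P2·P0 via (78.99,6.275): [(87, 0.3952) (87, 15) (67.104, 15)]  |A|=145.2886
3. ⊥bis P2·P1 via (75.045,6.405): [(72.2897, 11.1934) (87, 0.3952) (87, 15) (70.0993, 15)]  |A|=139.5875
4. ⊥bis P2·P3 via (67.845,5.955): [(72.2897, 11.1934) (87, 0.3952) (87, 15) (70.0993, 15)]  |A|=139.5875
5. ⊥bis P2·P4 via (60.425,11.93): [(72.2897, 11.1934) (87, 0.3952) (87, 15) (70.0993, 15)]  |A|=139.5875
6. ⊥bis P2·P5 via (45.675,8.61): [(72.2897, 11.1934) (87, 0.3952) (87, 15) (70.0993, 15)]  |A|=139.5875
7. canonical 4-gon: [(72.2897, 11.1934) (87, 0.3952) (87, 15) (70.0993, 15)]
8. shoelace: 139.5875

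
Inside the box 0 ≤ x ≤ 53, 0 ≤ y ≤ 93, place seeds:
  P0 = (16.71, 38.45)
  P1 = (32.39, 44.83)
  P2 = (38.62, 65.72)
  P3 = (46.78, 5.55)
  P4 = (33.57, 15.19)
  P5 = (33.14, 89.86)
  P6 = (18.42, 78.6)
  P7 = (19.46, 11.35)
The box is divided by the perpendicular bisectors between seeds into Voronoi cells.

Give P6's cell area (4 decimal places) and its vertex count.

Area of P6's cell: 870.2816 (6 vertices)

1. box [0,53]×[0,93]: [(0, 0) (53, 0) (53, 93) (0, 93)]
2. ⊥bis P6·P0 via (17.565,58.525): [(0, 59.2731) (53, 57.0158) (53, 93) (0, 93)]  |A|=1847.3438
3. ⊥bis P6·P1 via (25.405,61.715): [(0, 59.2731) (17.6817, 58.52) (53, 73.1305) (53, 93) (0, 93)]  |A|=1562.772
4. ⊥bis P6·P2 via (28.52,72.16): [(0, 59.2731) (17.6817, 58.52) (20.5899, 59.7231) (41.8081, 93) (0, 93)]  |A|=1054.5703
5. ⊥bis P6·P3 via (32.6,42.075): [(0, 59.2731) (17.6817, 58.52) (20.5899, 59.7231) (41.8081, 93) (0, 93)]  |A|=1054.5703
6. ⊥bis P6·P4 via (25.995,46.895): [(0, 59.2731) (17.6817, 58.52) (20.5899, 59.7231) (41.8081, 93) (0, 93)]  |A|=1054.5703
7. ⊥bis P6·P5 via (25.78,84.23): [(0, 59.2731) (17.6817, 58.52) (20.5899, 59.7231) (31.4717, 76.7893) (19.0714, 93) (0, 93)]  |A|=870.2816
8. ⊥bis P6·P7 via (18.94,44.975): [(0, 59.2731) (17.6817, 58.52) (20.5899, 59.7231) (31.4717, 76.7893) (19.0714, 93) (0, 93)]  |A|=870.2816
9. canonical 6-gon: [(0, 59.2731) (17.6817, 58.52) (20.5899, 59.7231) (31.4717, 76.7893) (19.0714, 93) (0, 93)]
10. shoelace: 870.2816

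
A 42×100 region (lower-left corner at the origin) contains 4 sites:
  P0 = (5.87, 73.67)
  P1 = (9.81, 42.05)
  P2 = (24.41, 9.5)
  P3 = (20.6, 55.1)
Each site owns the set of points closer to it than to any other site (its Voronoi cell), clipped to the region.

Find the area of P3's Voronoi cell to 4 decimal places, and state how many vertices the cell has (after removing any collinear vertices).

Area of P3's cell: 1109.2543 (4 vertices)

1. box [0,42]×[0,100]: [(0, 0) (42, 0) (42, 100) (0, 100)]
2. ⊥bis P3·P0 via (13.235,64.385): [(0, 53.8868) (0, 0) (42, 0) (42, 87.2018)]  |A|=2962.8612
3. ⊥bis P3·P1 via (15.205,48.575): [(4.4814, 57.4415) (42, 26.4204) (42, 87.2018)]  |A|=1140.2183
4. ⊥bis P3·P2 via (22.505,32.3): [(4.4814, 57.4415) (33.7523, 33.2397) (42, 33.9289) (42, 87.2018)]  |A|=1109.2543
5. canonical 4-gon: [(4.4814, 57.4415) (33.7523, 33.2397) (42, 33.9289) (42, 87.2018)]
6. shoelace: 1109.2543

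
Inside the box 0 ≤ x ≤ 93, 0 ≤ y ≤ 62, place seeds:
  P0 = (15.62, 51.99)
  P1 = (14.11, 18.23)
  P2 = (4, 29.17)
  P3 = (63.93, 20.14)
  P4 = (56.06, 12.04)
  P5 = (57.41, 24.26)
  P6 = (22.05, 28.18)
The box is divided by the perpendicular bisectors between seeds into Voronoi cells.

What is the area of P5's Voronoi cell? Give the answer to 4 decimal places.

Area of P5's cell: 1260.9193

1. box [0,93]×[0,62]: [(0, 0) (93, 0) (93, 62) (0, 62)]
2. ⊥bis P5·P0 via (36.515,38.125): [(11.2169, 0) (93, 0) (93, 62) (52.3574, 62)]  |A|=3795.1958
3. ⊥bis P5·P1 via (35.76,21.245): [(33.948, 34.2565) (38.7186, 0) (93, 0) (93, 62) (52.3574, 62)]  |A|=3324.1409
4. ⊥bis P5·P2 via (30.705,26.715): [(33.948, 34.2565) (38.7186, 0) (93, 0) (93, 62) (52.3574, 62)]  |A|=3324.1409
5. ⊥bis P5·P3 via (60.67,22.2): [(33.948, 34.2565) (38.7186, 0) (46.6418, 0) (85.8197, 62) (52.3574, 62)]  |A|=1664.4465
6. ⊥bis P5·P4 via (56.735,18.15): [(33.948, 34.2565) (35.87, 20.4551) (58.021, 18.0079) (85.8197, 62) (52.3574, 62)]  |A|=1370.0419
7. ⊥bis P5·P6 via (39.73,26.22): [(41.9594, 46.3298) (39.0519, 20.1035) (58.021, 18.0079) (85.8197, 62) (52.3574, 62)]  |A|=1260.9193
8. canonical 5-gon: [(41.9594, 46.3298) (39.0519, 20.1035) (58.021, 18.0079) (85.8197, 62) (52.3574, 62)]
9. shoelace: 1260.9193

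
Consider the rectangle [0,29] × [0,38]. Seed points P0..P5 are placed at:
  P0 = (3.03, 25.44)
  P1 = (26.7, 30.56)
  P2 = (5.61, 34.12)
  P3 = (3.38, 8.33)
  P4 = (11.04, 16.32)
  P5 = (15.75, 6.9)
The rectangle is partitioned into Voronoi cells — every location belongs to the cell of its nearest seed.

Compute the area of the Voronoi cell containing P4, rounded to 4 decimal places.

Area of P4's cell: 197.2570

1. box [0,29]×[0,38]: [(0, 0) (29, 0) (29, 38) (0, 38)]
2. ⊥bis P4·P0 via (7.035,20.88): [(0, 14.7012) (0, 0) (29, 0) (29, 38) (26.5274, 38)]  |A|=792.9718
3. ⊥bis P4·P1 via (18.87,23.44): [(14.9092, 27.7958) (0, 14.7012) (0, 0) (29, 0) (29, 12.2998)]  |A|=599.2882
4. ⊥bis P4·P2 via (8.325,25.22): [(15.313, 27.3517) (13.9196, 26.9267) (0, 14.7012) (0, 0) (29, 0) (29, 12.2998)]  |A|=598.893
5. ⊥bis P4·P3 via (7.21,12.325): [(15.313, 27.3517) (13.9196, 26.9267) (2.4692, 16.8699) (20.066, 0) (29, 0) (29, 12.2998)]  |A|=411.4865
6. ⊥bis P4·P5 via (13.395,11.61): [(24.5538, 17.1894) (15.313, 27.3517) (13.9196, 26.9267) (2.4692, 16.8699) (9.8202, 9.8226)]  |A|=197.257
7. canonical 5-gon: [(24.5538, 17.1894) (15.313, 27.3517) (13.9196, 26.9267) (2.4692, 16.8699) (9.8202, 9.8226)]
8. shoelace: 197.257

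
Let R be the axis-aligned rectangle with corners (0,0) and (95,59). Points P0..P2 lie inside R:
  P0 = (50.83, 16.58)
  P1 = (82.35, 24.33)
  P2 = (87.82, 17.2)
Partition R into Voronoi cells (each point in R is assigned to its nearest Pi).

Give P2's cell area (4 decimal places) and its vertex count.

Area of P2's cell: 473.7435 (4 vertices)

1. box [0,95]×[0,59]: [(0, 0) (95, 0) (95, 59) (0, 59)]
2. ⊥bis P2·P0 via (69.325,16.89): [(69.6081, 0) (95, 0) (95, 59) (68.6192, 59)]  |A|=1527.2952
3. ⊥bis P2·P1 via (85.085,20.765): [(69.461, 8.7785) (69.6081, 0) (95, 0) (95, 28.3716)]  |A|=473.7435
4. canonical 4-gon: [(69.461, 8.7785) (69.6081, 0) (95, 0) (95, 28.3716)]
5. shoelace: 473.7435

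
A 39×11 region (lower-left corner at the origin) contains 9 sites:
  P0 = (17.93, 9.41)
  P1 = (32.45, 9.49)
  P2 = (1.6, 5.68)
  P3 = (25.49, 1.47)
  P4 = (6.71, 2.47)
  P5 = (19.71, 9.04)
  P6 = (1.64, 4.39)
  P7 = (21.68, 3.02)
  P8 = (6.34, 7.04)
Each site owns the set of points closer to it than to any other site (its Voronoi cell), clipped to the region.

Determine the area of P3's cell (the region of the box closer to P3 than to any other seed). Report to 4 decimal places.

1. box [0,39]×[0,11]: [(0, 0) (39, 0) (39, 11) (0, 11)]
2. ⊥bis P3·P0 via (21.71,5.44): [(15.9966, 0) (39, 0) (39, 11) (27.5495, 11)]  |A|=189.4968
3. ⊥bis P3·P1 via (28.97,5.48): [(25.1938, 8.7571) (15.9966, 0) (35.2846, 0)]  |A|=84.4535
4. ⊥bis P3·P2 via (13.545,3.575): [(25.1938, 8.7571) (15.9966, 0) (35.2846, 0)]  |A|=84.4535
5. ⊥bis P3·P4 via (16.1,1.97): [(25.1938, 8.7571) (15.9966, 0) (35.2846, 0)]  |A|=84.4535
6. ⊥bis P3·P5 via (22.6,5.255): [(26.1265, 7.9476) (17.126, 1.0754) (15.9966, 0) (35.2846, 0)]  |A|=77.6059
7. ⊥bis P3·P6 via (13.565,2.93): [(26.1265, 7.9476) (17.126, 1.0754) (15.9966, 0) (35.2846, 0)]  |A|=77.6059
8. ⊥bis P3·P7 via (23.585,2.245): [(26.1265, 7.9476) (25.8051, 7.7023) (22.6717, 0) (35.2846, 0)]  |A|=50.9748
9. ⊥bis P3·P8 via (15.915,4.255): [(26.1265, 7.9476) (25.8051, 7.7023) (22.6717, 0) (35.2846, 0)]  |A|=50.9748
10. canonical 4-gon: [(26.1265, 7.9476) (25.8051, 7.7023) (22.6717, 0) (35.2846, 0)]
11. shoelace: 50.9748

Area of P3's cell: 50.9748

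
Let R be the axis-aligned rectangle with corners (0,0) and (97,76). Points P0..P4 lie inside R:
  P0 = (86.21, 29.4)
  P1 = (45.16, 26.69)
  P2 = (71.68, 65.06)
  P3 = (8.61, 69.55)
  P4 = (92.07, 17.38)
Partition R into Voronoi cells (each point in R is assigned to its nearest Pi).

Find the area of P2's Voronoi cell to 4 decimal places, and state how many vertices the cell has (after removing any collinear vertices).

1. box [0,97]×[0,76]: [(0, 0) (97, 0) (97, 76) (0, 76)]
2. ⊥bis P2·P0 via (78.945,47.23): [(0, 15.0631) (97, 54.5867) (97, 76) (0, 76)]  |A|=3993.9847
3. ⊥bis P2·P1 via (58.42,45.875): [(64.799, 41.4661) (97, 54.5867) (97, 76) (14.8342, 76)]  |A|=1763.5198
4. ⊥bis P2·P3 via (40.145,67.305): [(39.548, 58.9187) (64.799, 41.4661) (97, 54.5867) (97, 76) (40.764, 76)]  |A|=1542.062
5. ⊥bis P2·P4 via (81.875,41.22): [(39.548, 58.9187) (64.799, 41.4661) (97, 54.5867) (97, 76) (40.764, 76)]  |A|=1542.062
6. canonical 5-gon: [(39.548, 58.9187) (64.799, 41.4661) (97, 54.5867) (97, 76) (40.764, 76)]
7. shoelace: 1542.062

Area of P2's cell: 1542.0620 (5 vertices)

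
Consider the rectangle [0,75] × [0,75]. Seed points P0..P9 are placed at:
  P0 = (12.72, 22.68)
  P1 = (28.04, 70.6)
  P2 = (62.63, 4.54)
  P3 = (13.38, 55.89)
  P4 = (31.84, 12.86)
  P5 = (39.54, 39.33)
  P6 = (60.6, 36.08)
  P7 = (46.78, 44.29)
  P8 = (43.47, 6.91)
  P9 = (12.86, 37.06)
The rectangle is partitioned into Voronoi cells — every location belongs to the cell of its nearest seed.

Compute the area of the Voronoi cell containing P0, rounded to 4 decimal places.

1. box [0,75]×[0,75]: [(0, 0) (75, 0) (75, 75) (0, 75)]
2. ⊥bis P0·P1 via (20.38,46.64): [(0, 53.1555) (0, 0) (75, 0) (75, 29.178)]  |A|=3087.5058
3. ⊥bis P0·P2 via (37.675,13.61): [(46.6298, 38.248) (0, 53.1555) (0, 0) (32.7284, 0)]  |A|=1865.2109
4. ⊥bis P0·P3 via (13.05,39.285): [(46.6298, 38.248) (45.3968, 38.6422) (0, 39.5443) (0, 0) (32.7284, 0)]  |A|=1556.2604
5. ⊥bis P0·P4 via (22.28,17.77): [(33.1252, 38.886) (0, 39.5443) (0, 0) (13.1534, 0)]  |A|=910.6974
6. ⊥bis P0·P5 via (26.13,31.005): [(27.743, 28.4067) (21.0889, 39.1252) (0, 39.5443) (0, 0) (13.1534, 0)]  |A|=846.988
7. ⊥bis P0·P6 via (36.66,29.38): [(27.743, 28.4067) (21.0889, 39.1252) (0, 39.5443) (0, 0) (13.1534, 0)]  |A|=846.988
8. ⊥bis P0·P7 via (29.75,33.485): [(27.743, 28.4067) (21.0889, 39.1252) (0, 39.5443) (0, 0) (13.1534, 0)]  |A|=846.988
9. ⊥bis P0·P8 via (28.095,14.795): [(27.743, 28.4067) (21.0889, 39.1252) (0, 39.5443) (0, 0) (13.1534, 0)]  |A|=846.988
10. ⊥bis P0·P9 via (12.79,29.87): [(27.743, 28.4067) (26.92, 29.7324) (0, 29.9945) (0, 0) (13.1534, 0)]  |A|=620.6272
11. canonical 5-gon: [(27.743, 28.4067) (26.92, 29.7324) (0, 29.9945) (0, 0) (13.1534, 0)]
12. shoelace: 620.6272

Area of P0's cell: 620.6272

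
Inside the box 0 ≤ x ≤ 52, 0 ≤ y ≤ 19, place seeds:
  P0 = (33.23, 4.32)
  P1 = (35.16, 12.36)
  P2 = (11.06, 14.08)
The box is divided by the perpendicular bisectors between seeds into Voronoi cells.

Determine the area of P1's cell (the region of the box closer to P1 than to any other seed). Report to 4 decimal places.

Area of P1's cell: 330.2497

1. box [0,52]×[0,19]: [(0, 0) (52, 0) (52, 19) (0, 19)]
2. ⊥bis P1·P0 via (34.195,8.34): [(0, 16.5485) (52, 4.0659) (52, 19) (0, 19)]  |A|=452.0252
3. ⊥bis P1·P2 via (23.11,13.22): [(22.9543, 11.0383) (52, 4.0659) (52, 19) (23.5225, 19)]  |A|=330.2497
4. canonical 4-gon: [(22.9543, 11.0383) (52, 4.0659) (52, 19) (23.5225, 19)]
5. shoelace: 330.2497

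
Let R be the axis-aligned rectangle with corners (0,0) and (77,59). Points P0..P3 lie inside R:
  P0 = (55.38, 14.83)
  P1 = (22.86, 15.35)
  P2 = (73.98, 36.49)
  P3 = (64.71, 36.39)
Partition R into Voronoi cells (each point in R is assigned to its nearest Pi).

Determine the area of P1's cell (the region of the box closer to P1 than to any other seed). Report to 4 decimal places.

Area of P1's cell: 2166.3781

1. box [0,77]×[0,59]: [(0, 0) (77, 0) (77, 59) (0, 59)]
2. ⊥bis P1·P0 via (39.12,15.09): [(0, 0) (38.8787, 0) (39.8221, 59) (0, 59)]  |A|=2321.6747
3. ⊥bis P1·P2 via (48.42,25.92): [(0, 0) (38.8787, 0) (39.6329, 47.1686) (34.7402, 59) (0, 59)]  |A|=2291.6114
4. ⊥bis P1·P3 via (43.785,25.87): [(0, 0) (38.8787, 0) (39.4309, 34.5307) (27.129, 59) (0, 59)]  |A|=2166.3781
5. canonical 5-gon: [(0, 0) (38.8787, 0) (39.4309, 34.5307) (27.129, 59) (0, 59)]
6. shoelace: 2166.3781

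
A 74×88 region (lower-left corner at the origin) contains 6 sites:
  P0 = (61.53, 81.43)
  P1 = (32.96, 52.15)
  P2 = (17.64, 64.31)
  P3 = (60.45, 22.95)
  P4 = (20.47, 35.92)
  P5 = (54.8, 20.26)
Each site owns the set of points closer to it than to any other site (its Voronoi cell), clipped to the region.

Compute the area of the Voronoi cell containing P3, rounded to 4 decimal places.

1. box [0,74]×[0,88]: [(0, 0) (74, 0) (74, 88) (0, 88)]
2. ⊥bis P3·P0 via (60.99,52.19): [(0, 53.3164) (0, 0) (74, 0) (74, 51.9497)]  |A|=3894.8452
3. ⊥bis P3·P1 via (46.705,37.55): [(62.2313, 52.1671) (6.8192, 0) (74, 0) (74, 51.9497)]  |A|=2058.0022
4. ⊥bis P3·P2 via (39.045,43.63): [(62.2313, 52.1671) (6.8192, 0) (74, 0) (74, 51.9497)]  |A|=2058.0022
5. ⊥bis P3·P4 via (40.46,29.435): [(62.2313, 52.1671) (41.5042, 32.6538) (30.9109, 0) (74, 0) (74, 51.9497)]  |A|=1664.6596
6. ⊥bis P3·P5 via (57.625,21.605): [(62.2313, 52.1671) (49.0033, 39.7137) (67.9113, 0) (74, 0) (74, 51.9497)]  |A|=844.9056
7. canonical 5-gon: [(62.2313, 52.1671) (49.0033, 39.7137) (67.9113, 0) (74, 0) (74, 51.9497)]
8. shoelace: 844.9056

Area of P3's cell: 844.9056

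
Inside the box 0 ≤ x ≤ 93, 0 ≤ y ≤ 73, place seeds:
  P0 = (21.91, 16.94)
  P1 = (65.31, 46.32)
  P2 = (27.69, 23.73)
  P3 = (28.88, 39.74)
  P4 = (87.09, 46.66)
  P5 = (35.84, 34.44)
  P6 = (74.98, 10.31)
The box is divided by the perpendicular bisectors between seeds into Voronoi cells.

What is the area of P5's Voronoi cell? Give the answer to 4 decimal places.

Area of P5's cell: 540.7136

1. box [0,93]×[0,73]: [(0, 0) (93, 0) (93, 73) (0, 73)]
2. ⊥bis P5·P0 via (28.875,25.69): [(0, 48.6745) (61.1489, 0) (93, 0) (93, 73) (0, 73)]  |A|=5300.8047
3. ⊥bis P5·P1 via (50.575,40.38): [(0, 48.6745) (61.1489, 0) (66.8531, 0) (37.4252, 73) (0, 73)]  |A|=2317.9599
4. ⊥bis P5·P2 via (31.765,29.085): [(0, 53.2572) (65.4667, 3.4389) (37.4252, 73) (0, 73)]  |A|=1947.9139
5. ⊥bis P5·P3 via (32.36,37.09): [(28.2823, 31.7352) (65.4667, 3.4389) (45.1372, 53.8692)]  |A|=649.9838
6. ⊥bis P5·P4 via (61.465,40.55): [(28.2823, 31.7352) (65.4667, 3.4389) (45.1372, 53.8692)]  |A|=649.9838
7. ⊥bis P5·P6 via (55.41,22.375): [(28.2823, 31.7352) (50.6752, 14.6949) (56.8752, 24.7516) (45.1372, 53.8692)]  |A|=540.7136
8. canonical 4-gon: [(28.2823, 31.7352) (50.6752, 14.6949) (56.8752, 24.7516) (45.1372, 53.8692)]
9. shoelace: 540.7136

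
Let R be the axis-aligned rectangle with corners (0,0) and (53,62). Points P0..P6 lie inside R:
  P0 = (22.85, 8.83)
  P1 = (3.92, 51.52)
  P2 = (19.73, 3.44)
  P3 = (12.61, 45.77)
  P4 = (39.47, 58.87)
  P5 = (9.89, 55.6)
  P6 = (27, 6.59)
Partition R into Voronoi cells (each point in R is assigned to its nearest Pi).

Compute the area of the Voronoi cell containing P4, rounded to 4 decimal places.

Area of P4's cell: 753.3897

1. box [0,53]×[0,62]: [(0, 0) (53, 0) (53, 62) (0, 62)]
2. ⊥bis P4·P0 via (31.16,33.85): [(0, 44.1993) (53, 26.5962) (53, 62) (0, 62)]  |A|=1409.9195
3. ⊥bis P4·P1 via (21.695,55.195): [(25.7356, 35.6516) (53, 26.5962) (53, 62) (20.2881, 62)]  |A|=913.5849
4. ⊥bis P4·P2 via (29.6,31.155): [(25.7356, 35.6516) (53, 26.5962) (53, 62) (20.2881, 62)]  |A|=913.5849
5. ⊥bis P4·P3 via (26.04,52.32): [(35.7996, 32.309) (53, 26.5962) (53, 62) (21.3189, 62)]  |A|=774.8003
6. ⊥bis P4·P5 via (24.68,57.235): [(24.984, 54.4852) (35.7996, 32.309) (53, 26.5962) (53, 62) (24.1532, 62)]  |A|=764.1507
7. ⊥bis P4·P6 via (33.235,32.73): [(24.984, 54.4852) (35.7996, 32.309) (37.8373, 31.6323) (53, 28.0156) (53, 62) (24.1532, 62)]  |A|=753.3897
8. canonical 6-gon: [(24.984, 54.4852) (35.7996, 32.309) (37.8373, 31.6323) (53, 28.0156) (53, 62) (24.1532, 62)]
9. shoelace: 753.3897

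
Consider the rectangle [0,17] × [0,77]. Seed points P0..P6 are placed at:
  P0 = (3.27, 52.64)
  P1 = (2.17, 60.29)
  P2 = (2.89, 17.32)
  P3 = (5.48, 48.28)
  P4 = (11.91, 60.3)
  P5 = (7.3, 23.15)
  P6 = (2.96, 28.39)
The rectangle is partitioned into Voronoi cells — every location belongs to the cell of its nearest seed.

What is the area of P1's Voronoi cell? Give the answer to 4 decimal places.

Area of P1's cell: 143.6186

1. box [0,17]×[0,77]: [(0, 0) (17, 0) (17, 77) (0, 77)]
2. ⊥bis P1·P0 via (2.72,56.465): [(0, 56.0739) (17, 58.5183) (17, 77) (0, 77)]  |A|=334.9661
3. ⊥bis P1·P2 via (2.53,38.805): [(0, 56.0739) (17, 58.5183) (17, 77) (0, 77)]  |A|=334.9661
4. ⊥bis P1·P3 via (3.825,54.285): [(0, 56.0739) (17, 58.5183) (17, 77) (0, 77)]  |A|=334.9661
5. ⊥bis P1·P4 via (7.04,60.295): [(0, 56.0739) (7.0433, 57.0867) (7.0228, 77) (0, 77)]  |A|=143.6186
6. ⊥bis P1·P5 via (4.735,41.72): [(0, 56.0739) (7.0433, 57.0867) (7.0228, 77) (0, 77)]  |A|=143.6186
7. ⊥bis P1·P6 via (2.565,44.34): [(0, 56.0739) (7.0433, 57.0867) (7.0228, 77) (0, 77)]  |A|=143.6186
8. canonical 4-gon: [(0, 56.0739) (7.0433, 57.0867) (7.0228, 77) (0, 77)]
9. shoelace: 143.6186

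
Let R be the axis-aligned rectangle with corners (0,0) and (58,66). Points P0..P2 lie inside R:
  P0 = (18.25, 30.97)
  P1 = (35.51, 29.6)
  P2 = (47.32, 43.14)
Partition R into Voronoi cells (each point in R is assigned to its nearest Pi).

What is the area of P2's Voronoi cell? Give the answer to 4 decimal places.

1. box [0,58]×[0,66]: [(0, 0) (58, 0) (58, 66) (0, 66)]
2. ⊥bis P2·P0 via (32.785,37.055): [(48.2979, 0) (58, 0) (58, 66) (20.6673, 66)]  |A|=1552.1481
3. ⊥bis P2·P1 via (41.415,36.37): [(28.2729, 47.833) (58, 21.9041) (58, 66) (20.6673, 66)]  |A|=994.5349
4. canonical 4-gon: [(28.2729, 47.833) (58, 21.9041) (58, 66) (20.6673, 66)]
5. shoelace: 994.5349

Area of P2's cell: 994.5349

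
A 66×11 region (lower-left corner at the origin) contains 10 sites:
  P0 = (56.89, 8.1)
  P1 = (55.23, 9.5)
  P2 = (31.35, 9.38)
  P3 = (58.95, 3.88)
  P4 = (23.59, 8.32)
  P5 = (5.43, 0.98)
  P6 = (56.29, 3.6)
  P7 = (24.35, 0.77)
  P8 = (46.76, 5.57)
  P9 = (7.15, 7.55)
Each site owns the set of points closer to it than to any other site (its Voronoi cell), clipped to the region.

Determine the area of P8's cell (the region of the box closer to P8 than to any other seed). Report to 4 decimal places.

Area of P8's cell: 135.6776

1. box [0,66]×[0,11]: [(0, 0) (66, 0) (66, 11) (0, 11)]
2. ⊥bis P8·P0 via (51.825,6.835): [(0, 0) (53.5321, 0) (50.7848, 11) (0, 11)]  |A|=573.7426
3. ⊥bis P8·P1 via (50.995,7.535): [(0, 0) (53.5321, 0) (52.414, 4.4768) (49.3873, 11) (0, 11)]  |A|=569.1845
4. ⊥bis P8·P2 via (39.055,7.475): [(37.2069, 0) (53.5321, 0) (52.414, 4.4768) (49.3873, 11) (39.9265, 11)]  |A|=144.9509
5. ⊥bis P8·P3 via (52.855,4.725): [(37.2069, 0) (52.1999, 0) (52.6754, 3.4299) (52.414, 4.4768) (49.3873, 11) (39.9265, 11)]  |A|=142.6664
6. ⊥bis P8·P4 via (35.175,6.945): [(37.2069, 0) (52.1999, 0) (52.6754, 3.4299) (52.414, 4.4768) (49.3873, 11) (39.9265, 11)]  |A|=142.6664
7. ⊥bis P8·P5 via (26.095,3.275): [(37.2069, 0) (52.1999, 0) (52.6754, 3.4299) (52.414, 4.4768) (49.3873, 11) (39.9265, 11)]  |A|=142.6664
8. ⊥bis P8·P6 via (51.525,4.585): [(37.2069, 0) (50.5772, 0) (51.7835, 5.8356) (49.3873, 11) (39.9265, 11)]  |A|=135.6776
9. ⊥bis P8·P7 via (35.555,3.17): [(37.2069, 0) (50.5772, 0) (51.7835, 5.8356) (49.3873, 11) (39.9265, 11)]  |A|=135.6776
10. ⊥bis P8·P9 via (26.955,6.56): [(37.2069, 0) (50.5772, 0) (51.7835, 5.8356) (49.3873, 11) (39.9265, 11)]  |A|=135.6776
11. canonical 5-gon: [(37.2069, 0) (50.5772, 0) (51.7835, 5.8356) (49.3873, 11) (39.9265, 11)]
12. shoelace: 135.6776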